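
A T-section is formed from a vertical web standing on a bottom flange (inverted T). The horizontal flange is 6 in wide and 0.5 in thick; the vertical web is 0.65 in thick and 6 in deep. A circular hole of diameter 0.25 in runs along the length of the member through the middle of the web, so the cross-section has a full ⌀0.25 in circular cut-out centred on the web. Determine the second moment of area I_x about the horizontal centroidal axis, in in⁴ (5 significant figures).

Break the section into simple shapes (no overlaps), measuring from the bottom-left corner of the bounding box.
Flange: 6 × 0.5, A = 3 in², y = 0.25 in, Ī = 0.0625 in⁴.
Web: 0.65 × 6, A = 3.9 in², y = 3.5 in, Ī = 11.7 in⁴.
Hole (subtracted): ⌀0.25, A = 0.04908739 in², y = 3.5 in, Ī = 0.0001917476 in⁴.
Centroid: ȳ = ΣA·y / ΣA = 2.076832 in.
Transfer each piece to the horizontal centroidal axis using Ī + A·d² with d = y − 2.076832:
  flange: d = -1.826832 in → contributes +10.07444 in⁴
  web: d = 1.423168 in → contributes +19.59909 in⁴
  hole: d = 1.423168 in → contributes −0.0996137 in⁴
Total I = 29.57392 in⁴.

I_x ≈ 29.574 in⁴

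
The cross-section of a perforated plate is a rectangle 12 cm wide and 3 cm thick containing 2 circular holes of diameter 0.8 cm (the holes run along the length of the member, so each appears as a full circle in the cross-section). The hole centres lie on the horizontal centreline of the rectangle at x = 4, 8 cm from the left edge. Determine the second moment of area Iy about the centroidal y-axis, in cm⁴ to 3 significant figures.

Iy ≈ 428 cm⁴

Split into non-overlapping primitives; take the origin at the lower-left of the bounding box.
Plate: 12 × 3, A = 36 cm², x = 6 cm, Ī = 432 cm⁴.
Hole 1 (subtracted): ⌀0.8, A = 0.50265 cm², x = 4 cm, Ī = 0.020106 cm⁴.
Hole 2 (subtracted): ⌀0.8, A = 0.50265 cm², x = 8 cm, Ī = 0.020106 cm⁴.
By symmetry the centroid is at mid-width, x̄ = 6 cm.
Transfer each piece to the centroidal y-axis using Ī + A·d² with d = x − 6:
  plate: d = 0 cm → contributes +432 cm⁴
  hole 1: d = -2 cm → contributes −2.0307 cm⁴
  hole 2: d = 2 cm → contributes −2.0307 cm⁴
Total I = 427.94 cm⁴.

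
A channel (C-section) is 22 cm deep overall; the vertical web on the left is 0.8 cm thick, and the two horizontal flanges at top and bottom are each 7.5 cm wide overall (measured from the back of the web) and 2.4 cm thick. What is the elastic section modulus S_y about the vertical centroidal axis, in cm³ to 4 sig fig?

Break the section into simple shapes (no overlaps), measuring from the bottom-left corner of the bounding box.
Web: 0.8 × 22, A = 17.6 cm², x = 0.4 cm, Ī = 0.938667 cm⁴.
Top flange (beyond web): 6.7 × 2.4, A = 16.08 cm², x = 4.15 cm, Ī = 60.1526 cm⁴.
Bottom flange (beyond web): 6.7 × 2.4, A = 16.08 cm², x = 4.15 cm, Ī = 60.1526 cm⁴.
Centroid: x̄ = ΣA·x / ΣA = 2.82363 cm.
Transfer each piece to the vertical centroidal axis using Ī + A·d² with d = x − 2.82363:
  web: d = -2.42363 cm → contributes +104.321 cm⁴
  top flange (beyond web): d = 1.32637 cm → contributes +88.4413 cm⁴
  bottom flange (beyond web): d = 1.32637 cm → contributes +88.4413 cm⁴
Total I = 281.204 cm⁴.
Extreme fibre distance c = 4.67637 cm; S = I/c = 60.1329 cm³.

S_y ≈ 60.13 cm³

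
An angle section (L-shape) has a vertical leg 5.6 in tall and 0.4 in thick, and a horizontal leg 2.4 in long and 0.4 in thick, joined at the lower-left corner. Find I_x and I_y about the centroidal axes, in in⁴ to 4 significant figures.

I_x ≈ 9.849 in⁴, I_y ≈ 1.145 in⁴

Break the section into simple shapes (no overlaps), measuring from the bottom-left corner of the bounding box.
Vertical leg: 0.4 × 5.6, A = 2.24 in², y = 2.8 in, Ī = 5.85387 in⁴.
Horizontal leg (remainder): 2 × 0.4, A = 0.8 in², y = 0.2 in, Ī = 0.0106667 in⁴.
Centroid: ȳ = ΣA·y / ΣA = 2.11579 in.
Transfer each piece to the centroidal x-axis using Ī + A·d² with d = y − 2.11579:
  vertical leg: d = 0.684211 in → contributes +6.90251 in⁴
  horizontal leg (remainder): d = -1.91579 in → contributes +2.94687 in⁴
Total I = 9.84938 in⁴.
For the y-axis: x̄ = 0.515789 in.
Repeating about the centroidal y-axis gives I_y = 1.14538 in⁴.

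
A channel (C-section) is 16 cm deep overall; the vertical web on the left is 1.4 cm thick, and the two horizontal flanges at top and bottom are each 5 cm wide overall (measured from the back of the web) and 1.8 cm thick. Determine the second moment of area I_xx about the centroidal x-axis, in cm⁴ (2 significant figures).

I_xx ≈ 1100 cm⁴

Break the section into simple shapes (no overlaps), measuring from the bottom-left corner of the bounding box.
Web: 1.4 × 16, A = 22.4 cm², y = 8 cm, Ī = 477.9 cm⁴.
Top flange (beyond web): 3.6 × 1.8, A = 6.48 cm², y = 15.1 cm, Ī = 1.75 cm⁴.
Bottom flange (beyond web): 3.6 × 1.8, A = 6.48 cm², y = 0.9 cm, Ī = 1.75 cm⁴.
By symmetry the centroid is at mid-height, ȳ = 8 cm.
Transfer each piece to the centroidal x-axis using Ī + A·d² with d = y − 8:
  web: d = 0 cm → contributes +477.9 cm⁴
  top flange (beyond web): d = 7.1 cm → contributes +328.4 cm⁴
  bottom flange (beyond web): d = -7.1 cm → contributes +328.4 cm⁴
Total I = 1 135 cm⁴.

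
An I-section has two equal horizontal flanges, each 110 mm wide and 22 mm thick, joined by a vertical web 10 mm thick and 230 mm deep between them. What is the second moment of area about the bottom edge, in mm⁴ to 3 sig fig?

Decompose the section into non-overlapping parts with the origin at the bottom-left of its bounding rectangle.
Bottom flange: 110 × 22, A = 2 420 mm², y = 11 mm, Ī = 97 607 mm⁴.
Web: 10 × 230, A = 2 300 mm², y = 137 mm, Ī = 10 139 167 mm⁴.
Top flange: 110 × 22, A = 2 420 mm², y = 263 mm, Ī = 97 607 mm⁴.
Transfer each piece to the base of the section using Ī + A·d² with d = y − 0:
  bottom flange: d = 11 mm → contributes +390 427 mm⁴
  web: d = 137 mm → contributes +53 307 867 mm⁴
  top flange: d = 263 mm → contributes +167 486 587 mm⁴
Total I = 221 184 880 mm⁴.

I_base ≈ 2.21 × 10⁸ mm⁴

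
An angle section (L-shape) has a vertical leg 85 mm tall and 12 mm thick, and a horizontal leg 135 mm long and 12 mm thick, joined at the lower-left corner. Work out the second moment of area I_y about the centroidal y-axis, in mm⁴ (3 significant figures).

Treat the section as a set of non-overlapping primitives; coordinates are from the bounding-box lower-left.
Vertical leg: 12 × 85, A = 1 020 mm², x = 6 mm, Ī = 12 240 mm⁴.
Horizontal leg (remainder): 123 × 12, A = 1 476 mm², x = 73.5 mm, Ī = 1 860 867 mm⁴.
Centroid: x̄ = ΣA·x / ΣA = 45.916 mm.
Transfer each piece to the centroidal y-axis using Ī + A·d² with d = x − 45.916:
  vertical leg: d = -39.916 mm → contributes +1 637 382 mm⁴
  horizontal leg (remainder): d = 27.584 mm → contributes +2 983 932 mm⁴
Total I = 4 621 314 mm⁴.

I_y ≈ 4.62 × 10⁶ mm⁴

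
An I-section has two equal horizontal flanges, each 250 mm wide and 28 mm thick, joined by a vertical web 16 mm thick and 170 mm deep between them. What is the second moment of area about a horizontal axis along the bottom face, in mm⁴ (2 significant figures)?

Decompose the section into non-overlapping parts with the origin at the bottom-left of its bounding rectangle.
Bottom flange: 250 × 28, A = 7 000 mm², y = 14 mm, Ī = 457 333 mm⁴.
Web: 16 × 170, A = 2 720 mm², y = 113 mm, Ī = 6 550 667 mm⁴.
Top flange: 250 × 28, A = 7 000 mm², y = 212 mm, Ī = 457 333 mm⁴.
Transfer each piece to the base of the section using Ī + A·d² with d = y − 0:
  bottom flange: d = 14 mm → contributes +1 829 333 mm⁴
  web: d = 113 mm → contributes +41 282 347 mm⁴
  top flange: d = 212 mm → contributes +315 065 333 mm⁴
Total I = 358 177 013 mm⁴.

I_base ≈ 3.6 × 10⁸ mm⁴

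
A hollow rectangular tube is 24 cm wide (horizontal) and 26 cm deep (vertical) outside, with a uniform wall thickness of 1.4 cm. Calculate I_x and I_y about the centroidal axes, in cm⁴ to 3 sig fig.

Treat the section as a set of non-overlapping primitives; coordinates are from the bounding-box lower-left.
Outer rectangle: 24 × 26, A = 624 cm², y = 13 cm, Ī = 35 152 cm⁴.
Inner void (subtracted): 21.2 × 23.2, A = 491.84 cm², y = 13 cm, Ī = 22 061 cm⁴.
By symmetry the centroid is at mid-height, ȳ = 13 cm.
All pieces are centred on the centroidal x-axis, so I = ΣĪ (holes subtracted) = 13 091 cm⁴.
Repeating about the centroidal y-axis gives I_y = 11 531 cm⁴.

I_x ≈ 1.31 × 10⁴ cm⁴, I_y ≈ 1.15 × 10⁴ cm⁴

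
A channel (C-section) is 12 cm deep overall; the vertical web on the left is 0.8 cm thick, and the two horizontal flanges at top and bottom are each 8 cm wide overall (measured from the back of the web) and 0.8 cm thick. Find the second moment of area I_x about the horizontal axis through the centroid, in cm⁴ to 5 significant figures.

Decompose the section into non-overlapping parts with the origin at the bottom-left of its bounding rectangle.
Web: 0.8 × 12, A = 9.6 cm², y = 6 cm, Ī = 115.2 cm⁴.
Top flange (beyond web): 7.2 × 0.8, A = 5.76 cm², y = 11.6 cm, Ī = 0.3072 cm⁴.
Bottom flange (beyond web): 7.2 × 0.8, A = 5.76 cm², y = 0.4 cm, Ī = 0.3072 cm⁴.
By symmetry the centroid is at mid-height, ȳ = 6 cm.
Transfer each piece to the horizontal axis through the centroid using Ī + A·d² with d = y − 6:
  web: d = 0 cm → contributes +115.2 cm⁴
  top flange (beyond web): d = 5.6 cm → contributes +180.9408 cm⁴
  bottom flange (beyond web): d = -5.6 cm → contributes +180.9408 cm⁴
Total I = 477.0816 cm⁴.

I_x ≈ 477.08 cm⁴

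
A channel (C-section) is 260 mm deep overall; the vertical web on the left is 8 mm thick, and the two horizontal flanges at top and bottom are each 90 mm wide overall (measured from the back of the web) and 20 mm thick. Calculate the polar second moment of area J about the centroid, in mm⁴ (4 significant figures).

J ≈ 6.349 × 10⁷ mm⁴

Break the section into simple shapes (no overlaps), measuring from the bottom-left corner of the bounding box.
Web: 8 × 260, A = 2 080 mm², y = 130 mm, Ī = 11 717 333 mm⁴.
Top flange (beyond web): 82 × 20, A = 1 640 mm², y = 250 mm, Ī = 54666.7 mm⁴.
Bottom flange (beyond web): 82 × 20, A = 1 640 mm², y = 10 mm, Ī = 54666.7 mm⁴.
By symmetry the centroid is at mid-height, ȳ = 130 mm.
Transfer each piece to the centroidal x-axis using Ī + A·d² with d = y − 130:
  web: d = 0 mm → contributes +11 717 333 mm⁴
  top flange (beyond web): d = 120 mm → contributes +23 670 667 mm⁴
  bottom flange (beyond web): d = -120 mm → contributes +23 670 667 mm⁴
Total I = 59 058 667 mm⁴.
For the y-axis: x̄ = 31.5373 mm.
Repeating about the centroidal y-axis gives I_y = 4 426 479 mm⁴.
Polar second moment: J = I_x + I_y = 63 485 146 mm⁴.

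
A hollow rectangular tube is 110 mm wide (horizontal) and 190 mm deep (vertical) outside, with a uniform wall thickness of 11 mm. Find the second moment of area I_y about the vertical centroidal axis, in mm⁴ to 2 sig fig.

I_y ≈ 1.2 × 10⁷ mm⁴

Break the section into simple shapes (no overlaps), measuring from the bottom-left corner of the bounding box.
Outer rectangle: 110 × 190, A = 20 900 mm², x = 55 mm, Ī = 21 074 167 mm⁴.
Inner void (subtracted): 88 × 168, A = 14 784 mm², x = 55 mm, Ī = 9 540 608 mm⁴.
By symmetry the centroid is at mid-width, x̄ = 55 mm.
All pieces are centred on the vertical centroidal axis, so I = ΣĪ (holes subtracted) = 11 533 559 mm⁴.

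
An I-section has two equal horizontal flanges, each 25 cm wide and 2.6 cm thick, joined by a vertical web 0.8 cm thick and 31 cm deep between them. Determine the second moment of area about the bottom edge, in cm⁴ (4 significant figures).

I_base ≈ 8.946 × 10⁴ cm⁴

Break the section into simple shapes (no overlaps), measuring from the bottom-left corner of the bounding box.
Bottom flange: 25 × 2.6, A = 65 cm², y = 1.3 cm, Ī = 36.6167 cm⁴.
Web: 0.8 × 31, A = 24.8 cm², y = 18.1 cm, Ī = 1986.07 cm⁴.
Top flange: 25 × 2.6, A = 65 cm², y = 34.9 cm, Ī = 36.6167 cm⁴.
Transfer each piece to the bottom edge using Ī + A·d² with d = y − 0:
  bottom flange: d = 1.3 cm → contributes +146.467 cm⁴
  web: d = 18.1 cm → contributes +10110.8 cm⁴
  top flange: d = 34.9 cm → contributes +79207.3 cm⁴
Total I = 89464.5 cm⁴.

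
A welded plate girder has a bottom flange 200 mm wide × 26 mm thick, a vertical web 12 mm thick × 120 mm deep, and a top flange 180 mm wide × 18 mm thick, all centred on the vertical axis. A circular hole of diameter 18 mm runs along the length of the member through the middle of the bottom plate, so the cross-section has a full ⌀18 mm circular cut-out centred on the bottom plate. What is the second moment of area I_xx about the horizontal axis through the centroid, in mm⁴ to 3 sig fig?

Split into non-overlapping primitives; take the origin at the lower-left of the bounding box.
Bottom plate: 200 × 26, A = 5 200 mm², y = 13 mm, Ī = 292 933 mm⁴.
Web plate: 12 × 120, A = 1 440 mm², y = 86 mm, Ī = 1 728 000 mm⁴.
Top plate: 180 × 18, A = 3 240 mm², y = 155 mm, Ī = 87 480 mm⁴.
Hole (subtracted): ⌀18, A = 254.47 mm², y = 13 mm, Ī = 5 153 mm⁴.
Centroid: ȳ = ΣA·y / ΣA = 71.719 mm.
Transfer each piece to the horizontal axis through the centroid using Ī + A·d² with d = y − 71.719:
  bottom plate: d = -58.719 mm → contributes +18 222 024 mm⁴
  web plate: d = 14.281 mm → contributes +2 021 690 mm⁴
  top plate: d = 83.281 mm → contributes +22 559 316 mm⁴
  hole: d = -58.719 mm → contributes −882 537 mm⁴
Total I = 41 920 493 mm⁴.

I_xx ≈ 4.19 × 10⁷ mm⁴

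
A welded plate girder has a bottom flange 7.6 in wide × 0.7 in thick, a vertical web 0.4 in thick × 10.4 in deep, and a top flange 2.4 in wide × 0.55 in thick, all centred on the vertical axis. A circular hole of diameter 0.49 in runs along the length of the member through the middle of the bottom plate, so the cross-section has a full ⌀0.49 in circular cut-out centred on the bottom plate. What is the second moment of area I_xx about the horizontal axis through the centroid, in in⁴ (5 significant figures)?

I_xx ≈ 192.81 in⁴

Decompose the section into non-overlapping parts with the origin at the bottom-left of its bounding rectangle.
Bottom plate: 7.6 × 0.7, A = 5.32 in², y = 0.35 in, Ī = 0.2172333 in⁴.
Web plate: 0.4 × 10.4, A = 4.16 in², y = 5.9 in, Ī = 37.49547 in⁴.
Top plate: 2.4 × 0.55, A = 1.32 in², y = 11.375 in, Ī = 0.033275 in⁴.
Hole (subtracted): ⌀0.49, A = 0.1885741 in², y = 0.35 in, Ī = 0.00282979 in⁴.
Centroid: ȳ = ΣA·y / ΣA = 3.897214 in.
Transfer each piece to the horizontal axis through the centroid using Ī + A·d² with d = y − 3.897214:
  bottom plate: d = -3.547214 in → contributes +67.15735 in⁴
  web plate: d = 2.002786 in → contributes +54.18186 in⁴
  top plate: d = 7.477786 in → contributes +73.84409 in⁴
  hole: d = -3.547214 in → contributes −2.375606 in⁴
Total I = 192.8077 in⁴.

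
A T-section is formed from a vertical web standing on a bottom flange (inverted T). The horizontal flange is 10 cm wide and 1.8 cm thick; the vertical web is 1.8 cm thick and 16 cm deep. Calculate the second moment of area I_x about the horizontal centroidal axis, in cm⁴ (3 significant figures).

I_x ≈ 1500 cm⁴

Break the section into simple shapes (no overlaps), measuring from the bottom-left corner of the bounding box.
Flange: 10 × 1.8, A = 18 cm², y = 0.9 cm, Ī = 4.86 cm⁴.
Web: 1.8 × 16, A = 28.8 cm², y = 9.8 cm, Ī = 614.4 cm⁴.
Centroid: ȳ = ΣA·y / ΣA = 6.3769 cm.
Transfer each piece to the horizontal centroidal axis using Ī + A·d² with d = y − 6.3769:
  flange: d = -5.4769 cm → contributes +544.8 cm⁴
  web: d = 3.4231 cm → contributes +951.86 cm⁴
Total I = 1496.7 cm⁴.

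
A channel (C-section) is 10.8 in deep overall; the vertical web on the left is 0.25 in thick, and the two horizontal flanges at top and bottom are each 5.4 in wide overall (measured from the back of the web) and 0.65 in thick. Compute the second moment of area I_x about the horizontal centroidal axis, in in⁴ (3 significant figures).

I_x ≈ 199 in⁴

Split into non-overlapping primitives; take the origin at the lower-left of the bounding box.
Web: 0.25 × 10.8, A = 2.7 in², y = 5.4 in, Ī = 26.244 in⁴.
Top flange (beyond web): 5.15 × 0.65, A = 3.3475 in², y = 10.475 in, Ī = 0.11786 in⁴.
Bottom flange (beyond web): 5.15 × 0.65, A = 3.3475 in², y = 0.325 in, Ī = 0.11786 in⁴.
By symmetry the centroid is at mid-height, ȳ = 5.4 in.
Transfer each piece to the horizontal centroidal axis using Ī + A·d² with d = y − 5.4:
  web: d = 0 in → contributes +26.244 in⁴
  top flange (beyond web): d = 5.075 in → contributes +86.335 in⁴
  bottom flange (beyond web): d = -5.075 in → contributes +86.335 in⁴
Total I = 198.91 in⁴.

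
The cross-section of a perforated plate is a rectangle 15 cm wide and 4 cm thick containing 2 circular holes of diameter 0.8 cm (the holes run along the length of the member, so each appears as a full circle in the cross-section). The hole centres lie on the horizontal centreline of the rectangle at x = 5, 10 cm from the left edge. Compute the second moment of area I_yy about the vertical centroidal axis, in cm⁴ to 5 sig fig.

I_yy ≈ 1118.7 cm⁴

Break the section into simple shapes (no overlaps), measuring from the bottom-left corner of the bounding box.
Plate: 15 × 4, A = 60 cm², x = 7.5 cm, Ī = 1 125 cm⁴.
Hole 1 (subtracted): ⌀0.8, A = 0.5026548 cm², x = 5 cm, Ī = 0.02010619 cm⁴.
Hole 2 (subtracted): ⌀0.8, A = 0.5026548 cm², x = 10 cm, Ī = 0.02010619 cm⁴.
By symmetry the centroid is at mid-width, x̄ = 7.5 cm.
Transfer each piece to the vertical centroidal axis using Ī + A·d² with d = x − 7.5:
  plate: d = 0 cm → contributes +1 125 cm⁴
  hole 1: d = -2.5 cm → contributes −3.161699 cm⁴
  hole 2: d = 2.5 cm → contributes −3.161699 cm⁴
Total I = 1118.677 cm⁴.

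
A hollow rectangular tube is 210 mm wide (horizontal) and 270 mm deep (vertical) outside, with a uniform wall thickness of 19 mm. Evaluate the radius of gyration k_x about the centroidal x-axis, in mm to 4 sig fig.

Treat the section as a set of non-overlapping primitives; coordinates are from the bounding-box lower-left.
Outer rectangle: 210 × 270, A = 56 700 mm², y = 135 mm, Ī = 344 452 500 mm⁴.
Inner void (subtracted): 172 × 232, A = 39 904 mm², y = 135 mm, Ī = 178 982 741 mm⁴.
By symmetry the centroid is at mid-height, ȳ = 135 mm.
All pieces are centred on the centroidal x-axis, so I = ΣĪ (holes subtracted) = 165 469 759 mm⁴.
Radius of gyration: k = √(I/A) = √(165 469 759 / 16 796) = 99.2559 mm.

k_x ≈ 99.26 mm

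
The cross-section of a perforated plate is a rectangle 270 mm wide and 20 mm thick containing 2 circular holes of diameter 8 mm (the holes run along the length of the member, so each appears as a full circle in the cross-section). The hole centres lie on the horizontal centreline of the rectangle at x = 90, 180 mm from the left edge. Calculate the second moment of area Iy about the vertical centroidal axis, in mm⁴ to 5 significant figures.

Iy ≈ 3.2601 × 10⁷ mm⁴

Break the section into simple shapes (no overlaps), measuring from the bottom-left corner of the bounding box.
Plate: 270 × 20, A = 5 400 mm², x = 135 mm, Ī = 32 805 000 mm⁴.
Hole 1 (subtracted): ⌀8, A = 50.26548 mm², x = 90 mm, Ī = 201.0619 mm⁴.
Hole 2 (subtracted): ⌀8, A = 50.26548 mm², x = 180 mm, Ī = 201.0619 mm⁴.
By symmetry the centroid is at mid-width, x̄ = 135 mm.
Transfer each piece to the vertical centroidal axis using Ī + A·d² with d = x − 135:
  plate: d = 0 mm → contributes +32 805 000 mm⁴
  hole 1: d = -45 mm → contributes −101988.7 mm⁴
  hole 2: d = 45 mm → contributes −101988.7 mm⁴
Total I = 32 601 023 mm⁴.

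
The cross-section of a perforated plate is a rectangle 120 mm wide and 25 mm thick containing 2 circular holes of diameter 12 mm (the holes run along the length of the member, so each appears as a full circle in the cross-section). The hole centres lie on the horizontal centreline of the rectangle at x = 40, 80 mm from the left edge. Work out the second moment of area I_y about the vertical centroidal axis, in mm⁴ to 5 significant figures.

I_y ≈ 3.5075 × 10⁶ mm⁴

Decompose the section into non-overlapping parts with the origin at the bottom-left of its bounding rectangle.
Plate: 120 × 25, A = 3 000 mm², x = 60 mm, Ī = 3 600 000 mm⁴.
Hole 1 (subtracted): ⌀12, A = 113.0973 mm², x = 40 mm, Ī = 1017.876 mm⁴.
Hole 2 (subtracted): ⌀12, A = 113.0973 mm², x = 80 mm, Ī = 1017.876 mm⁴.
By symmetry the centroid is at mid-width, x̄ = 60 mm.
Transfer each piece to the vertical centroidal axis using Ī + A·d² with d = x − 60:
  plate: d = 0 mm → contributes +3 600 000 mm⁴
  hole 1: d = -20 mm → contributes −46256.81 mm⁴
  hole 2: d = 20 mm → contributes −46256.81 mm⁴
Total I = 3 507 486 mm⁴.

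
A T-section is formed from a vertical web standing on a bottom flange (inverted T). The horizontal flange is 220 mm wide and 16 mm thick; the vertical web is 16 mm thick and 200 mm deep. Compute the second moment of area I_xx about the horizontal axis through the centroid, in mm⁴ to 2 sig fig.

I_xx ≈ 3.0 × 10⁷ mm⁴

Break the section into simple shapes (no overlaps), measuring from the bottom-left corner of the bounding box.
Flange: 220 × 16, A = 3 520 mm², y = 8 mm, Ī = 75 093 mm⁴.
Web: 16 × 200, A = 3 200 mm², y = 116 mm, Ī = 10 666 667 mm⁴.
Centroid: ȳ = ΣA·y / ΣA = 59.43 mm.
Transfer each piece to the horizontal axis through the centroid using Ī + A·d² with d = y − 59.43:
  flange: d = -51.43 mm → contributes +9 385 134 mm⁴
  web: d = 56.57 mm → contributes +20 907 712 mm⁴
Total I = 30 292 846 mm⁴.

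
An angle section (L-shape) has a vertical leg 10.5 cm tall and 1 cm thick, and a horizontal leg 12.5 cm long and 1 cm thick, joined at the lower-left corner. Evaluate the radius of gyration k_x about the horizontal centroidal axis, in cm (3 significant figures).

Split into non-overlapping primitives; take the origin at the lower-left of the bounding box.
Vertical leg: 1 × 10.5, A = 10.5 cm², y = 5.25 cm, Ī = 96.469 cm⁴.
Horizontal leg (remainder): 11.5 × 1, A = 11.5 cm², y = 0.5 cm, Ī = 0.95833 cm⁴.
Centroid: ȳ = ΣA·y / ΣA = 2.767 cm.
Transfer each piece to the horizontal centroidal axis using Ī + A·d² with d = y − 2.767:
  vertical leg: d = 2.483 cm → contributes +161.2 cm⁴
  horizontal leg (remainder): d = -2.267 cm → contributes +60.063 cm⁴
Total I = 221.26 cm⁴.
Radius of gyration: k = √(I/A) = √(221.26 / 22) = 3.1714 cm.

k_x ≈ 3.17 cm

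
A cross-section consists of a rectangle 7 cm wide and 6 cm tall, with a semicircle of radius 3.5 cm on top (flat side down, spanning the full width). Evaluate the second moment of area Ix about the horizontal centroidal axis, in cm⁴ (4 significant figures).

Break the section into simple shapes (no overlaps), measuring from the bottom-left corner of the bounding box.
Rectangular body: 7 × 6, A = 42 cm², y = 3 cm, Ī = 126 cm⁴.
Semicircular cap: semicircle r = 3.5, A = 19.2423 cm², y = 7.48545 cm, Ī = 16.4704 cm⁴.
Centroid: ȳ = ΣA·y / ΣA = 4.40932 cm.
Transfer each piece to the horizontal centroidal axis using Ī + A·d² with d = y − 4.40932:
  rectangular body: d = -1.40932 cm → contributes +209.42 cm⁴
  semicircular cap: d = 3.07612 cm → contributes +198.551 cm⁴
Total I = 407.971 cm⁴.

Ix ≈ 408.0 cm⁴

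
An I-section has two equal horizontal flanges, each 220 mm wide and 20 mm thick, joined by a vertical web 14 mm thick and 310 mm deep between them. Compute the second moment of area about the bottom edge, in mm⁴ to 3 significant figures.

Split into non-overlapping primitives; take the origin at the lower-left of the bounding box.
Bottom flange: 220 × 20, A = 4 400 mm², y = 10 mm, Ī = 146 667 mm⁴.
Web: 14 × 310, A = 4 340 mm², y = 175 mm, Ī = 34 756 167 mm⁴.
Top flange: 220 × 20, A = 4 400 mm², y = 340 mm, Ī = 146 667 mm⁴.
Transfer each piece to the base of the section using Ī + A·d² with d = y − 0:
  bottom flange: d = 10 mm → contributes +586 667 mm⁴
  web: d = 175 mm → contributes +167 668 667 mm⁴
  top flange: d = 340 mm → contributes +508 786 667 mm⁴
Total I = 677 042 000 mm⁴.

I_base ≈ 6.77 × 10⁸ mm⁴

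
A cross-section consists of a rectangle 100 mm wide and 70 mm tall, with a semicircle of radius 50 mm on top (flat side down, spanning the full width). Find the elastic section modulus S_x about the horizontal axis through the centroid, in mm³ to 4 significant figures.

Break the section into simple shapes (no overlaps), measuring from the bottom-left corner of the bounding box.
Rectangular body: 100 × 70, A = 7 000 mm², y = 35 mm, Ī = 2 858 333 mm⁴.
Semicircular cap: semicircle r = 50, A = 3926.99 mm², y = 91.2207 mm, Ī = 685 981 mm⁴.
Centroid: ȳ = ΣA·y / ΣA = 55.2048 mm.
Transfer each piece to the horizontal axis through the centroid using Ī + A·d² with d = y − 55.2048:
  rectangular body: d = -20.2048 mm → contributes +5 715 980 mm⁴
  semicircular cap: d = 36.0158 mm → contributes +5 779 837 mm⁴
Total I = 11 495 817 mm⁴.
Extreme fibre distance c = 64.7952 mm; S = I/c = 177 418 mm³.

S_x ≈ 1.774 × 10⁵ mm³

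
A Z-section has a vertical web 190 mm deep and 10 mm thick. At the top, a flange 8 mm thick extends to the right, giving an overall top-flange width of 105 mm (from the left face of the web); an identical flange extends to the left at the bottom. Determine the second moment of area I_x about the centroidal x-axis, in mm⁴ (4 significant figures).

Decompose the section into non-overlapping parts with the origin at the bottom-left of its bounding rectangle.
Web: 10 × 190, A = 1 900 mm², y = 95 mm, Ī = 5 715 833 mm⁴.
Top flange (beyond web): 95 × 8, A = 760 mm², y = 186 mm, Ī = 4053.33 mm⁴.
Bottom flange (beyond web): 95 × 8, A = 760 mm², y = 4 mm, Ī = 4053.33 mm⁴.
Centroid: ȳ = ΣA·y / ΣA = 95 mm.
Transfer each piece to the centroidal x-axis using Ī + A·d² with d = y − 95:
  web: d = 0 mm → contributes +5 715 833 mm⁴
  top flange (beyond web): d = 91 mm → contributes +6 297 613 mm⁴
  bottom flange (beyond web): d = -91 mm → contributes +6 297 613 mm⁴
Total I = 18 311 060 mm⁴.

I_x ≈ 1.831 × 10⁷ mm⁴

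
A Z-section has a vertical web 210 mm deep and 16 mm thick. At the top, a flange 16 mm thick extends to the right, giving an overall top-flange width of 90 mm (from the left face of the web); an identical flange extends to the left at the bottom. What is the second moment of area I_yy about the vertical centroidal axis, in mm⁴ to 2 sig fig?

Treat the section as a set of non-overlapping primitives; coordinates are from the bounding-box lower-left.
Web: 16 × 210, A = 3 360 mm², x = 82 mm, Ī = 71 680 mm⁴.
Top flange (beyond web): 74 × 16, A = 1 184 mm², x = 127 mm, Ī = 540 299 mm⁴.
Bottom flange (beyond web): 74 × 16, A = 1 184 mm², x = 37 mm, Ī = 540 299 mm⁴.
Centroid: x̄ = ΣA·x / ΣA = 82 mm.
Transfer each piece to the vertical centroidal axis using Ī + A·d² with d = x − 82:
  web: d = 0 mm → contributes +71 680 mm⁴
  top flange (beyond web): d = 45 mm → contributes +2 937 899 mm⁴
  bottom flange (beyond web): d = -45 mm → contributes +2 937 899 mm⁴
Total I = 5 947 477 mm⁴.

I_yy ≈ 5.9 × 10⁶ mm⁴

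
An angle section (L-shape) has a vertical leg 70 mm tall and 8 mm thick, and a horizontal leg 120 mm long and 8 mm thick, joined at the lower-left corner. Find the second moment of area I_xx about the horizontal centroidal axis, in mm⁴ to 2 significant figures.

Treat the section as a set of non-overlapping primitives; coordinates are from the bounding-box lower-left.
Vertical leg: 8 × 70, A = 560 mm², y = 35 mm, Ī = 228 667 mm⁴.
Horizontal leg (remainder): 112 × 8, A = 896 mm², y = 4 mm, Ī = 4 779 mm⁴.
Centroid: ȳ = ΣA·y / ΣA = 15.92 mm.
Transfer each piece to the horizontal centroidal axis using Ī + A·d² with d = y − 15.92:
  vertical leg: d = 19.08 mm → contributes +432 467 mm⁴
  horizontal leg (remainder): d = -11.92 mm → contributes +132 154 mm⁴
Total I = 564 621 mm⁴.

I_xx ≈ 5.6 × 10⁵ mm⁴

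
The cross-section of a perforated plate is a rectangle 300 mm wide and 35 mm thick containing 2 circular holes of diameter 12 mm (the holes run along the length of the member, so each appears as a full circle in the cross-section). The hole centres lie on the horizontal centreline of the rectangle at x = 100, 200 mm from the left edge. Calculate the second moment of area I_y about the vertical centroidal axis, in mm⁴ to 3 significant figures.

I_y ≈ 7.82 × 10⁷ mm⁴

Break the section into simple shapes (no overlaps), measuring from the bottom-left corner of the bounding box.
Plate: 300 × 35, A = 10 500 mm², x = 150 mm, Ī = 78 750 000 mm⁴.
Hole 1 (subtracted): ⌀12, A = 113.1 mm², x = 100 mm, Ī = 1017.9 mm⁴.
Hole 2 (subtracted): ⌀12, A = 113.1 mm², x = 200 mm, Ī = 1017.9 mm⁴.
By symmetry the centroid is at mid-width, x̄ = 150 mm.
Transfer each piece to the vertical centroidal axis using Ī + A·d² with d = x − 150:
  plate: d = 0 mm → contributes +78 750 000 mm⁴
  hole 1: d = -50 mm → contributes −283 761 mm⁴
  hole 2: d = 50 mm → contributes −283 761 mm⁴
Total I = 78 182 478 mm⁴.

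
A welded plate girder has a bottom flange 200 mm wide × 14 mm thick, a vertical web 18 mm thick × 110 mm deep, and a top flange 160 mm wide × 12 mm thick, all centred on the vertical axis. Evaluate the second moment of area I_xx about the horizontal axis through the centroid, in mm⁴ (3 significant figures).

I_xx ≈ 1.95 × 10⁷ mm⁴

Break the section into simple shapes (no overlaps), measuring from the bottom-left corner of the bounding box.
Bottom plate: 200 × 14, A = 2 800 mm², y = 7 mm, Ī = 45 733 mm⁴.
Web plate: 18 × 110, A = 1 980 mm², y = 69 mm, Ī = 1 996 500 mm⁴.
Top plate: 160 × 12, A = 1 920 mm², y = 130 mm, Ī = 23 040 mm⁴.
Centroid: ȳ = ΣA·y / ΣA = 60.57 mm.
Transfer each piece to the horizontal axis through the centroid using Ī + A·d² with d = y − 60.57:
  bottom plate: d = -53.57 mm → contributes +8 081 064 mm⁴
  web plate: d = 8.4299 mm → contributes +2 137 204 mm⁴
  top plate: d = 69.43 mm → contributes +9 278 408 mm⁴
Total I = 19 496 675 mm⁴.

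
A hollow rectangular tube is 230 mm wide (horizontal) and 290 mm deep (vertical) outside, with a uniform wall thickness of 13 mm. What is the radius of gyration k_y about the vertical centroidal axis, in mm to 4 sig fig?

k_y ≈ 91.39 mm

Treat the section as a set of non-overlapping primitives; coordinates are from the bounding-box lower-left.
Outer rectangle: 230 × 290, A = 66 700 mm², x = 115 mm, Ī = 294 035 833 mm⁴.
Inner void (subtracted): 204 × 264, A = 53 856 mm², x = 115 mm, Ī = 186 772 608 mm⁴.
By symmetry the centroid is at mid-width, x̄ = 115 mm.
All pieces are centred on the vertical centroidal axis, so I = ΣĪ (holes subtracted) = 107 263 225 mm⁴.
Radius of gyration: k = √(I/A) = √(107 263 225 / 12 844) = 91.3851 mm.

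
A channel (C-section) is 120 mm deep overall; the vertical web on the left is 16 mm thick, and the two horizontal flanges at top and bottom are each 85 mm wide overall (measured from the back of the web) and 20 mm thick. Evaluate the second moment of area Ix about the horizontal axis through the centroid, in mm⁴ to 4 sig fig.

Split into non-overlapping primitives; take the origin at the lower-left of the bounding box.
Web: 16 × 120, A = 1 920 mm², y = 60 mm, Ī = 2 304 000 mm⁴.
Top flange (beyond web): 69 × 20, A = 1 380 mm², y = 110 mm, Ī = 46 000 mm⁴.
Bottom flange (beyond web): 69 × 20, A = 1 380 mm², y = 10 mm, Ī = 46 000 mm⁴.
By symmetry the centroid is at mid-height, ȳ = 60 mm.
Transfer each piece to the horizontal axis through the centroid using Ī + A·d² with d = y − 60:
  web: d = 0 mm → contributes +2 304 000 mm⁴
  top flange (beyond web): d = 50 mm → contributes +3 496 000 mm⁴
  bottom flange (beyond web): d = -50 mm → contributes +3 496 000 mm⁴
Total I = 9 296 000 mm⁴.

Ix ≈ 9.296 × 10⁶ mm⁴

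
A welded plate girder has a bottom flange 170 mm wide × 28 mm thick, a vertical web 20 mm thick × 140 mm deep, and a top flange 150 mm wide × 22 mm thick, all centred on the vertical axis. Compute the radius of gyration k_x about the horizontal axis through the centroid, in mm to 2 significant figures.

Treat the section as a set of non-overlapping primitives; coordinates are from the bounding-box lower-left.
Bottom plate: 170 × 28, A = 4 760 mm², y = 14 mm, Ī = 310 987 mm⁴.
Web plate: 20 × 140, A = 2 800 mm², y = 98 mm, Ī = 4 573 333 mm⁴.
Top plate: 150 × 22, A = 3 300 mm², y = 179 mm, Ī = 133 100 mm⁴.
Centroid: ȳ = ΣA·y / ΣA = 85.8 mm.
Transfer each piece to the horizontal axis through the centroid using Ī + A·d² with d = y − 85.8:
  bottom plate: d = -71.8 mm → contributes +24 846 908 mm⁴
  web plate: d = 12.2 mm → contributes +4 990 387 mm⁴
  top plate: d = 93.2 mm → contributes +28 800 411 mm⁴
Total I = 58 637 706 mm⁴.
Radius of gyration: k = √(I/A) = √(58 637 706 / 10 860) = 73.48 mm.

k_x ≈ 73 mm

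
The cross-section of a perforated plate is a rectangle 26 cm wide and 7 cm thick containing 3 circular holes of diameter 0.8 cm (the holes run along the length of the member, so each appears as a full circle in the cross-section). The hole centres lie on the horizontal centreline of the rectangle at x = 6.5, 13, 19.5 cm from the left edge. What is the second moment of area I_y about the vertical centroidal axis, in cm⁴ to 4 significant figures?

I_y ≈ 1.021 × 10⁴ cm⁴

Split into non-overlapping primitives; take the origin at the lower-left of the bounding box.
Plate: 26 × 7, A = 182 cm², x = 13 cm, Ī = 10252.7 cm⁴.
Hole 1 (subtracted): ⌀0.8, A = 0.502655 cm², x = 6.5 cm, Ī = 0.0201062 cm⁴.
Hole 2 (subtracted): ⌀0.8, A = 0.502655 cm², x = 13 cm, Ī = 0.0201062 cm⁴.
Hole 3 (subtracted): ⌀0.8, A = 0.502655 cm², x = 19.5 cm, Ī = 0.0201062 cm⁴.
By symmetry the centroid is at mid-width, x̄ = 13 cm.
Transfer each piece to the vertical centroidal axis using Ī + A·d² with d = x − 13:
  plate: d = 0 cm → contributes +10252.7 cm⁴
  hole 1: d = -6.5 cm → contributes −21.2573 cm⁴
  hole 2: d = 0 cm → contributes −0.0201062 cm⁴
  hole 3: d = 6.5 cm → contributes −21.2573 cm⁴
Total I = 10210.1 cm⁴.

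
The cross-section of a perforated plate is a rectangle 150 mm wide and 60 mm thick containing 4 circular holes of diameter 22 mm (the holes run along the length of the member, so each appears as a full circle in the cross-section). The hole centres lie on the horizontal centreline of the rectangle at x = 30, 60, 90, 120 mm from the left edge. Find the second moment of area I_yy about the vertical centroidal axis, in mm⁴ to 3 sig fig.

I_yy ≈ 1.51 × 10⁷ mm⁴

Treat the section as a set of non-overlapping primitives; coordinates are from the bounding-box lower-left.
Plate: 150 × 60, A = 9 000 mm², x = 75 mm, Ī = 16 875 000 mm⁴.
Hole 1 (subtracted): ⌀22, A = 380.13 mm², x = 30 mm, Ī = 11 499 mm⁴.
Hole 2 (subtracted): ⌀22, A = 380.13 mm², x = 60 mm, Ī = 11 499 mm⁴.
Hole 3 (subtracted): ⌀22, A = 380.13 mm², x = 90 mm, Ī = 11 499 mm⁴.
Hole 4 (subtracted): ⌀22, A = 380.13 mm², x = 120 mm, Ī = 11 499 mm⁴.
By symmetry the centroid is at mid-width, x̄ = 75 mm.
Transfer each piece to the vertical centroidal axis using Ī + A·d² with d = x − 75:
  plate: d = 0 mm → contributes +16 875 000 mm⁴
  hole 1: d = -45 mm → contributes −781 268 mm⁴
  hole 2: d = -15 mm → contributes −97 029 mm⁴
  hole 3: d = 15 mm → contributes −97 029 mm⁴
  hole 4: d = 45 mm → contributes −781 268 mm⁴
Total I = 15 118 407 mm⁴.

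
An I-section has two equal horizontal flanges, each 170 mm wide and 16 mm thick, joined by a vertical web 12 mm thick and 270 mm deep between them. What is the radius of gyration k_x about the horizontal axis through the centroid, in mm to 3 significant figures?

Treat the section as a set of non-overlapping primitives; coordinates are from the bounding-box lower-left.
Bottom flange: 170 × 16, A = 2 720 mm², y = 8 mm, Ī = 58 027 mm⁴.
Web: 12 × 270, A = 3 240 mm², y = 151 mm, Ī = 19 683 000 mm⁴.
Top flange: 170 × 16, A = 2 720 mm², y = 294 mm, Ī = 58 027 mm⁴.
By symmetry the centroid is at mid-height, ȳ = 151 mm.
Transfer each piece to the horizontal axis through the centroid using Ī + A·d² with d = y − 151:
  bottom flange: d = -143 mm → contributes +55 679 307 mm⁴
  web: d = 0 mm → contributes +19 683 000 mm⁴
  top flange: d = 143 mm → contributes +55 679 307 mm⁴
Total I = 131 041 613 mm⁴.
Radius of gyration: k = √(I/A) = √(131 041 613 / 8 680) = 122.87 mm.

k_x ≈ 123 mm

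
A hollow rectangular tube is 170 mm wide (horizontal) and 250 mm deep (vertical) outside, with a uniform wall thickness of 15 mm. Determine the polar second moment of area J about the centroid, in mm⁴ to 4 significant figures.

J ≈ 1.492 × 10⁸ mm⁴

Decompose the section into non-overlapping parts with the origin at the bottom-left of its bounding rectangle.
Outer rectangle: 170 × 250, A = 42 500 mm², y = 125 mm, Ī = 221 354 167 mm⁴.
Inner void (subtracted): 140 × 220, A = 30 800 mm², y = 125 mm, Ī = 124 226 667 mm⁴.
By symmetry the centroid is at mid-height, ȳ = 125 mm.
All pieces are centred on the centroidal x-axis, so I = ΣĪ (holes subtracted) = 97 127 500 mm⁴.
Repeating about the centroidal y-axis gives I_y = 52 047 500 mm⁴.
Polar second moment: J = I_x + I_y = 149 175 000 mm⁴.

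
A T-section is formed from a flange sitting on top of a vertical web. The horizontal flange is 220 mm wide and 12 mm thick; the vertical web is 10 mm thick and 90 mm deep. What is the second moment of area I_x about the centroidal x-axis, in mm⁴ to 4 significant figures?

Break the section into simple shapes (no overlaps), measuring from the bottom-left corner of the bounding box.
Flange: 220 × 12, A = 2 640 mm², y = 96 mm, Ī = 31 680 mm⁴.
Web: 10 × 90, A = 900 mm², y = 45 mm, Ī = 607 500 mm⁴.
Centroid: ȳ = ΣA·y / ΣA = 83.0339 mm.
Transfer each piece to the centroidal x-axis using Ī + A·d² with d = y − 83.0339:
  flange: d = 12.9661 mm → contributes +475 516 mm⁴
  web: d = -38.0339 mm → contributes +1 909 420 mm⁴
Total I = 2 384 936 mm⁴.

I_x ≈ 2.385 × 10⁶ mm⁴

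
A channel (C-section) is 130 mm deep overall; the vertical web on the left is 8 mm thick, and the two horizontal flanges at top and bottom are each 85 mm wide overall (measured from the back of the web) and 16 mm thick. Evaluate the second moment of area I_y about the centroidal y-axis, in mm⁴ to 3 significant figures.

Break the section into simple shapes (no overlaps), measuring from the bottom-left corner of the bounding box.
Web: 8 × 130, A = 1 040 mm², x = 4 mm, Ī = 5546.7 mm⁴.
Top flange (beyond web): 77 × 16, A = 1 232 mm², x = 46.5 mm, Ī = 608 711 mm⁴.
Bottom flange (beyond web): 77 × 16, A = 1 232 mm², x = 46.5 mm, Ī = 608 711 mm⁴.
Centroid: x̄ = ΣA·x / ΣA = 33.886 mm.
Transfer each piece to the centroidal y-axis using Ī + A·d² with d = x − 33.886:
  web: d = -29.886 mm → contributes +934 437 mm⁴
  top flange (beyond web): d = 12.614 mm → contributes +804 743 mm⁴
  bottom flange (beyond web): d = 12.614 mm → contributes +804 743 mm⁴
Total I = 2 543 922 mm⁴.

I_y ≈ 2.54 × 10⁶ mm⁴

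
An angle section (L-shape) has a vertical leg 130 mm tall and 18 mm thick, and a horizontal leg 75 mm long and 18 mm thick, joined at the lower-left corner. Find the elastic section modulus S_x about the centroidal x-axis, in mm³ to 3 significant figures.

Break the section into simple shapes (no overlaps), measuring from the bottom-left corner of the bounding box.
Vertical leg: 18 × 130, A = 2 340 mm², y = 65 mm, Ī = 3 295 500 mm⁴.
Horizontal leg (remainder): 57 × 18, A = 1 026 mm², y = 9 mm, Ī = 27 702 mm⁴.
Centroid: ȳ = ΣA·y / ΣA = 47.93 mm.
Transfer each piece to the centroidal x-axis using Ī + A·d² with d = y − 47.93:
  vertical leg: d = 17.07 mm → contributes +3 977 302 mm⁴
  horizontal leg (remainder): d = -38.93 mm → contributes +1 582 690 mm⁴
Total I = 5 559 992 mm⁴.
Extreme fibre distance c = 82.07 mm; S = I/c = 67 747 mm³.

S_x ≈ 6.77 × 10⁴ mm³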